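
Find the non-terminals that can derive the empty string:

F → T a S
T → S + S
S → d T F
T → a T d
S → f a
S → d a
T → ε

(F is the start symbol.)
{ 'T' }

ε-productions: T → ε
So T is immediately nullable.
No further non-terminal can be added: every production for the remaining non-terminals contains a terminal or a non-nullable non-terminal.
Nullable = { 'T' }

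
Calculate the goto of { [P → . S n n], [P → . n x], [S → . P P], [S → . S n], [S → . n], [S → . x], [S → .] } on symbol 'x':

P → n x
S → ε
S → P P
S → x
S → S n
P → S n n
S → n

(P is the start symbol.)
{ [S → x .] }

GOTO(I, 'x') = CLOSURE({ [A → αX.β] : [A → α.Xβ] ∈ I, X = 'x' })

Items with dot before 'x', with the dot advanced:
  [S → . x] → [S → x .]
Closure adds nothing (no advanced item has the dot before a non-terminal).

GOTO = { [S → x .] }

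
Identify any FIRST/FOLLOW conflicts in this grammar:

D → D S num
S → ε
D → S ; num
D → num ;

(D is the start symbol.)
A FIRST/FOLLOW conflict occurs when a non-terminal N has a nullable alternative N → β (β ⇒* ε) and another alternative N → α with FIRST(α) ∩ FOLLOW(N) ≠ ∅: on such a lookahead the parser cannot decide between expanding α and letting N vanish via β.

Nullable non-terminals: S.
S has a nullable alternative but only one production, so nothing to check.

D has no nullable alternative, so no FIRST/FOLLOW check is needed there.

No FIRST/FOLLOW conflicts found.

Answer: No FIRST/FOLLOW conflicts.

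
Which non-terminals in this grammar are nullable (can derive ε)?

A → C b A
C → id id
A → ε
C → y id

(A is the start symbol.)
{ 'A' }

A non-terminal is nullable if it can derive ε (the empty string): either it has an ε-production, or it has a production whose right-hand side consists entirely of nullable non-terminals.

ε-productions: A → ε
So A is immediately nullable.
No further non-terminal can be added: every production for the remaining non-terminals contains a terminal or a non-nullable non-terminal.
Nullable = { 'A' }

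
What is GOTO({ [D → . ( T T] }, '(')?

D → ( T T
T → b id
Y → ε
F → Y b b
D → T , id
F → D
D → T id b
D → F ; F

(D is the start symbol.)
GOTO(I, '(') = CLOSURE({ [A → αX.β] : [A → α.Xβ] ∈ I, X = '(' })

Items with dot before '(', with the dot advanced:
  [D → . ( T T] → [D → ( . T T]
Closure of the advanced items:
  [D → ( . T T] has the dot before T: add [T → . b id]

GOTO = { [D → ( . T T], [T → . b id] }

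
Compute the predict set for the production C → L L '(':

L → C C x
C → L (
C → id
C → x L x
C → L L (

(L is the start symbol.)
{ 'id', 'x' }

PREDICT(C → L L '(') = (FIRST(RHS) \ {ε}) ∪ (FOLLOW(C) if ε ∈ FIRST(RHS), i.e. RHS ⇒* ε)
FIRST(L) = { 'id', 'x' }
FIRST(L L '(') = { 'id', 'x' }
ε ∉ FIRST(L L '('), so FOLLOW(C) is not added.
PREDICT(C → L L '(') = { 'id', 'x' }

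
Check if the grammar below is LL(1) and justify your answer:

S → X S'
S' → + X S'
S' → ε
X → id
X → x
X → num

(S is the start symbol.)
Yes, the grammar is LL(1).

Relevant sets:
  FOLLOW(S') = { $ }

For S':
  PREDICT(S' → '+' X S') = { '+' }
  PREDICT(S' → ε) = { $ }
For X:
  PREDICT(X → id) = { 'id' }
  PREDICT(X → x) = { 'x' }
  PREDICT(X → num) = { 'num' }
S has a single production, so nothing to check there.

All predict sets are disjoint. The grammar IS LL(1).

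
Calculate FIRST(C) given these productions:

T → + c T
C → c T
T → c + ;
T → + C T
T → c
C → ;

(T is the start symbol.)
To compute FIRST(C), examine every production with C on the left-hand side, reading each right-hand side left to right until a non-nullable symbol is reached.

From C → c T:
  - c is a terminal: add 'c' and stop
From C → ;:
  - ';' is a terminal: add ';' and stop

Collecting: FIRST(C) = { ';', 'c' }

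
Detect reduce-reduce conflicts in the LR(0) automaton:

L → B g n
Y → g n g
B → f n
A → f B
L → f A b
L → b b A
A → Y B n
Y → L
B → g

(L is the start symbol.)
No reduce-reduce conflicts

A reduce-reduce conflict occurs when an LR(0) state has two complete items [A → α .] and [B → β .] — both call for a reduction, and with no lookahead the parser cannot choose between them.

Augment with L' → L and build the canonical LR(0) collection (I0 = CLOSURE({[L' → . L]}), then GOTO on every symbol after a dot until no new states appear). It has 23 states:
  I0: { [B → . f n], [B → . g], [L → . B g n], [L → . b b A], [L → . f A b], [L' → . L] }  — shift
  I1: { [L → B . g n] }  — shift
  I2: { [L' → L .] }  — accept
  I3: { [L → b . b A] }  — shift
  I4: { [A → . Y B n], [A → . f B], [B → . f n], [B → . g], [B → f . n], [L → . B g n], [L → . b b A], [L → . f A b], [L → f . A b], [Y → . L], [Y → . g n g] }  — shift
  I5: { [B → g .] }  — reduce
  I6: { [L → f A . b] }  — shift
  I7: { [Y → L .] }  — reduce
  I8: { [A → Y . B n], [B → . f n], [B → . g] }  — shift
  I9: { [A → . Y B n], [A → . f B], [A → f . B], [B → . f n], [B → . g], [B → f . n], [L → . B g n], [L → . b b A], [L → . f A b], [L → f . A b], [Y → . L], [Y → . g n g] }  — shift
  I10: { [B → g .], [Y → g . n g] }  — shift, reduce
  I11: { [B → f n .] }  — reduce
  I12: { [Y → g n . g] }  — shift
  I13: { [Y → g n g .] }  — reduce
  I14: { [A → f B .], [L → B . g n] }  — shift, reduce
  I15: { [L → B g . n] }  — shift
  I16: { [L → B g n .] }  — reduce
  I17: { [A → Y B . n] }  — shift
  I18: { [B → f . n] }  — shift
  I19: { [A → Y B n .] }  — reduce
  I20: { [L → f A b .] }  — reduce
  I21: { [A → . Y B n], [A → . f B], [B → . f n], [B → . g], [L → . B g n], [L → . b b A], [L → . f A b], [L → b b . A], [Y → . L], [Y → . g n g] }  — shift
  I22: { [L → b b A .] }  — reduce

No state contains more than one complete item.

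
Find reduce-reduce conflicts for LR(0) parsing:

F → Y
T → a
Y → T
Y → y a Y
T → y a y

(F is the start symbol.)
No reduce-reduce conflicts

A reduce-reduce conflict occurs when an LR(0) state has two complete items [A → α .] and [B → β .] — both call for a reduction, and with no lookahead the parser cannot choose between them.

Augment with F' → F and build the canonical LR(0) collection (I0 = CLOSURE({[F' → . F]}), then GOTO on every symbol after a dot until no new states appear). It has 9 states:
  I0: { [F → . Y], [F' → . F], [T → . a], [T → . y a y], [Y → . T], [Y → . y a Y] }  — shift
  I1: { [F' → F .] }  — accept
  I2: { [Y → T .] }  — reduce
  I3: { [F → Y .] }  — reduce
  I4: { [T → a .] }  — reduce
  I5: { [T → y . a y], [Y → y . a Y] }  — shift
  I6: { [T → . a], [T → . y a y], [T → y a . y], [Y → . T], [Y → . y a Y], [Y → y a . Y] }  — shift
  I7: { [Y → y a Y .] }  — reduce
  I8: { [T → y . a y], [T → y a y .], [Y → y . a Y] }  — shift, reduce

No state contains more than one complete item.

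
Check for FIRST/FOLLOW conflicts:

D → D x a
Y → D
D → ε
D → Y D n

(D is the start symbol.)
Yes. D → D x a with FOLLOW(D) on { 'n', 'x' }; D → Y D n with FOLLOW(D) on { 'n', 'x' }

A FIRST/FOLLOW conflict occurs when a non-terminal N has a nullable alternative N → β (β ⇒* ε) and another alternative N → α with FIRST(α) ∩ FOLLOW(N) ≠ ∅: on such a lookahead the parser cannot decide between expanding α and letting N vanish via β.

Nullable non-terminals: D, Y.
FIRST sets used below: FIRST(D) = { 'n', 'x', ε }, FIRST(Y) = { 'n', 'x', ε }

D: nullable alternative(s) D → ε; FOLLOW(D) = { $, 'n', 'x' }
  D → D x a: FIRST \ {ε} = { 'n', 'x' } — overlaps FOLLOW(D) on { 'n', 'x' }: CONFLICT
  D → ε: FIRST \ {ε} = { } — this is the only nullable alternative, skip
  D → Y D n: FIRST \ {ε} = { 'n', 'x' } — overlaps FOLLOW(D) on { 'n', 'x' }: CONFLICT
Y has a nullable alternative but only one production, so nothing to check.

So the grammar has 2 FIRST/FOLLOW conflicts (marked CONFLICT above).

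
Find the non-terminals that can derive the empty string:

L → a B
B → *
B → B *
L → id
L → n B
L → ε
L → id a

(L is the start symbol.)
ε-productions: L → ε
So L is immediately nullable.
No further non-terminal can be added: every production for the remaining non-terminals contains a terminal or a non-nullable non-terminal.
Nullable = { 'L' }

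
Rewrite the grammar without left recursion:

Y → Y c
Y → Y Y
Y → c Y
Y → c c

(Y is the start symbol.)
Y is directly left-recursive. The standard transformation for
  A → A α₁ | ... | A α_m | β₁ | ... | β_n
is
  A  → β₁ A' | ... | β_n A'
  A' → α₁ A' | ... | α_m A' | ε

Y → c Y becomes Y → c Y Y'
Y → c c becomes Y → c c Y'
Y → Y c becomes Y' → c Y'
Y → Y Y becomes Y' → Y Y'
Add Y' → ε

Resulting grammar:
Y → c Y Y'
Y → c c Y'
Y' → c Y'
Y' → Y Y'
Y' → ε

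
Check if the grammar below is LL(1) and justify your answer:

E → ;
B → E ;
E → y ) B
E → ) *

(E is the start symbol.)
A grammar is LL(1) if for each non-terminal N with multiple productions, the predict sets of those productions are pairwise disjoint, where PREDICT(N → α) = (FIRST(α) \ {ε}) ∪ (FOLLOW(N) if α ⇒* ε).

For E:
  PREDICT(E → ';') = { ';' }
  PREDICT(E → y ')' B) = { 'y' }
  PREDICT(E → ')' '*') = { ')' }
B has a single production, so nothing to check there.

All predict sets are disjoint. The grammar IS LL(1).

Answer: Yes, the grammar is LL(1).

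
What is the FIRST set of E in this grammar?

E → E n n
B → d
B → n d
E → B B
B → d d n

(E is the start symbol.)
To compute FIRST(E), examine every production with E on the left-hand side, reading each right-hand side left to right until a non-nullable symbol is reached.

FIRST sets of the other non-terminals involved (by the same procedure, iterated to a fixed point):
  FIRST(B) = { 'd', 'n' }

From E → E n n:
  - E is the symbol being defined: contributes nothing new
    E is not nullable, so stop
From E → B B:
  - B is a non-terminal: add FIRST(B) \ {ε} = { 'd', 'n' }
    B is not nullable, so stop

Collecting: FIRST(E) = { 'd', 'n' }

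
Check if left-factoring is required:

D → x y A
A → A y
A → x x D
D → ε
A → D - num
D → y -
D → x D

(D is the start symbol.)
Left-factoring is needed when two productions for the same non-terminal
share a common prefix on the right-hand side.

Productions for D:
  D → x y A
  D → ε
  D → y -
  D → x D
Productions for A:
  A → A y
  A → x x D
  A → D - num

Found common prefix 'x' in productions for D

Answer: Yes, D has productions with common prefix 'x'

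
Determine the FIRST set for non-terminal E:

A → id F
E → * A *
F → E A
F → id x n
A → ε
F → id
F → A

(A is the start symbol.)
From E → * A *:
  - '*' is a terminal: add '*' and stop

Collecting: FIRST(E) = { '*' }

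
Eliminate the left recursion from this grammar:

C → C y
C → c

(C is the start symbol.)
C is directly left-recursive. The standard transformation for
  A → A α₁ | ... | A α_m | β₁ | ... | β_n
is
  A  → β₁ A' | ... | β_n A'
  A' → α₁ A' | ... | α_m A' | ε

C → c becomes C → c C'
C → C y becomes C' → y C'
Add C' → ε

Resulting grammar:
C → c C'
C' → y C'
C' → ε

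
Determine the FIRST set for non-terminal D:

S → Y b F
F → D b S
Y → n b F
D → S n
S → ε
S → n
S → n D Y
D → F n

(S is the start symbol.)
{ 'n' }

To compute FIRST(D), examine every production with D on the left-hand side, reading each right-hand side left to right until a non-nullable symbol is reached.

FIRST sets of the other non-terminals involved (by the same procedure, iterated to a fixed point):
  FIRST(S) = { 'n', ε }
  FIRST(F) = { 'n' }

From D → S n:
  - S is a non-terminal: add FIRST(S) \ {ε} = { 'n' }
    S is nullable, so continue to the next symbol
  - n is a terminal: add 'n' and stop
From D → F n:
  - F is a non-terminal: add FIRST(F) \ {ε} = { 'n' }
    F is not nullable, so stop

Collecting: FIRST(D) = { 'n' }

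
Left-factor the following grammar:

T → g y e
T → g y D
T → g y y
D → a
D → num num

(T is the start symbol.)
T → g y T'
T' → e
T' → D
T' → y
D → a
D → num num

Left-factoring transforms A → αβ₁ | αβ₂ into A → αA' and A' → β₁ | β₂
(α is the longest common prefix among the alternatives). Repeat until
no nonterminal has two alternatives with a common prefix.

Round 1: T has alternatives sharing prefix 'g y'. Introduce T': T → g y T'
  Add: T' → e
  Add: T' → D
  Add: T' → y

No remaining common prefixes — done.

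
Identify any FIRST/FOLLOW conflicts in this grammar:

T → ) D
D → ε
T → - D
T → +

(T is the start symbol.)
A FIRST/FOLLOW conflict occurs when a non-terminal N has a nullable alternative N → β (β ⇒* ε) and another alternative N → α with FIRST(α) ∩ FOLLOW(N) ≠ ∅: on such a lookahead the parser cannot decide between expanding α and letting N vanish via β.

Nullable non-terminals: D.
D has a nullable alternative but only one production, so nothing to check.

T has no nullable alternative, so no FIRST/FOLLOW check is needed there.

No FIRST/FOLLOW conflicts found.

Answer: No FIRST/FOLLOW conflicts.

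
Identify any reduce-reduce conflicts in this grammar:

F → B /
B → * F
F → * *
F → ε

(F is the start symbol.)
Yes — I5: [F → .] vs [F → * * .]

Augment with F' → F and build the canonical LR(0) collection (I0 = CLOSURE({[F' → . F]}), then GOTO on every symbol after a dot until no new states appear). It has 7 states:
  I0: { [B → . * F], [F → . * *], [F → . B /], [F → .], [F' → . F] }  — shift, reduce
  I1: { [B → * . F], [B → . * F], [F → * . *], [F → . * *], [F → . B /], [F → .] }  — shift, reduce
  I2: { [F → B . /] }  — shift
  I3: { [F' → F .] }  — accept
  I4: { [F → B / .] }  — reduce
  I5: { [B → * . F], [B → . * F], [F → * * .], [F → * . *], [F → . * *], [F → . B /], [F → .] }  — shift, 2 reduces
  I6: { [B → * F .] }  — reduce

I5 contains complete items [F → .], [F → * * .] — reduce-reduce conflict.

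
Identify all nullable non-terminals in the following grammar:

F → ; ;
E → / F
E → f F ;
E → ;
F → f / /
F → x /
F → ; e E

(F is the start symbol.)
A non-terminal is nullable if it can derive ε (the empty string): either it has an ε-production, or it has a production whose right-hand side consists entirely of nullable non-terminals.

There are no ε-productions, so no non-terminal can derive ε.
No non-terminals are nullable.

Answer: None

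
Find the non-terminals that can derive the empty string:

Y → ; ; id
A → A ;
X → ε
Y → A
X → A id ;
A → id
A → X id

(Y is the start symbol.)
{ 'X' }

ε-productions: X → ε
So X is immediately nullable.
No further non-terminal can be added: every production for the remaining non-terminals contains a terminal or a non-nullable non-terminal.
Nullable = { 'X' }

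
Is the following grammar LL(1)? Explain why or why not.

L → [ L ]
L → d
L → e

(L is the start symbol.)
For L:
  PREDICT(L → '[' L ']') = { '[' }
  PREDICT(L → d) = { 'd' }
  PREDICT(L → e) = { 'e' }

All predict sets are disjoint. The grammar IS LL(1).

Answer: Yes, the grammar is LL(1).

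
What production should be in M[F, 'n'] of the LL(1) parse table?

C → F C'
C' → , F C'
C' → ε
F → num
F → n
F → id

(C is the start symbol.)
F → n

To find M[F, 'n'], we find productions for F where 'n' is in the predict set (PREDICT(N → α) = (FIRST(α) \ {ε}) ∪ (FOLLOW(N) if α ⇒* ε)).

F → num: PREDICT = { 'num' }
F → n: PREDICT = { 'n' }
  'n' is in predict set, so this production goes in M[F, 'n']
F → id: PREDICT = { 'id' }

M[F, 'n'] = F → n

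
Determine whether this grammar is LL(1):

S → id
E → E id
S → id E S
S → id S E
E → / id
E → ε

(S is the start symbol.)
No. Predict set conflict for S: { 'id' }

A grammar is LL(1) if for each non-terminal N with multiple productions, the predict sets of those productions are pairwise disjoint, where PREDICT(N → α) = (FIRST(α) \ {ε}) ∪ (FOLLOW(N) if α ⇒* ε).

Relevant sets:
  FIRST(E) = { '/', 'id', ε }
  FOLLOW(E) = { $, '/', 'id' }

For S:
  PREDICT(S → id) = { 'id' }
  PREDICT(S → id E S) = { 'id' }
  PREDICT(S → id S E) = { 'id' }
For E:
  PREDICT(E → E id) = { '/', 'id' }
  PREDICT(E → '/' id) = { '/' }
  PREDICT(E → ε) = { $, '/', 'id' }

Conflict found: Predict set conflict for S: { 'id' }
The grammar is NOT LL(1).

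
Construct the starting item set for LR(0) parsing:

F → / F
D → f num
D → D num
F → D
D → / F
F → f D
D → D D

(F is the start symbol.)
First, augment the grammar with F' → F
I₀ = CLOSURE({ [F' → . F] }):
  [F' → . F] has the dot before F: add [F → . / F], [F → . D], [F → . f D]
  [F → . D] has the dot before D: add [D → . f num], [D → . D num], [D → . / F], [D → . D D]
No further items can be added.

I₀ = { [D → . / F], [D → . D D], [D → . D num], [D → . f num], [F → . / F], [F → . D], [F → . f D], [F' → . F] }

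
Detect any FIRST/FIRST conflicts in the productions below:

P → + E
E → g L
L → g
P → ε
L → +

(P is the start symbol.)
No FIRST/FIRST conflicts.

A FIRST/FIRST conflict occurs when two productions N → α and N → β for the same non-terminal have FIRST(α) ∩ FIRST(β) ≠ ∅ (with ε ∈ FIRST of a nullable right-hand side, so two nullable alternatives also conflict).

Productions for P:
  P → + E: FIRST = { '+' }
  P → ε: FIRST = { ε }
Productions for L:
  L → g: FIRST = { 'g' }
  L → +: FIRST = { '+' }
E has only one production, so no FIRST/FIRST conflict is possible there.

All alternatives of each non-terminal have pairwise disjoint FIRST sets.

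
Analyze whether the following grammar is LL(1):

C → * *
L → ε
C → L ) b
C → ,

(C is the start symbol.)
Relevant sets:
  FIRST(L) = { ε }

For C:
  PREDICT(C → '*' '*') = { '*' }
  PREDICT(C → L ')' b) = { ')' }
  PREDICT(C → ',') = { ',' }
L has a single production, so nothing to check there.

All predict sets are disjoint. The grammar IS LL(1).

Answer: Yes, the grammar is LL(1).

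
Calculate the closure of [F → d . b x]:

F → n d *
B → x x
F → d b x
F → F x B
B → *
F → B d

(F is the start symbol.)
{ [F → d . b x] }

To compute CLOSURE, for each item [A → α.Bβ] where B is a non-terminal, add [B → .γ] for all productions B → γ; repeat for the newly added items until nothing changes.

Start with: [F → d . b x]
The dot precedes the terminal b, so nothing is added.

CLOSURE = { [F → d . b x] }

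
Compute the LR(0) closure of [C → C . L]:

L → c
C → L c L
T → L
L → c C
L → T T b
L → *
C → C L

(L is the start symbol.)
To compute CLOSURE, for each item [A → α.Bβ] where B is a non-terminal, add [B → .γ] for all productions B → γ; repeat for the newly added items until nothing changes.

Start with: [C → C . L]
  [C → C . L] has the dot before L: add [L → . c], [L → . c C], [L → . T T b], [L → . *]
  [L → . T T b] has the dot before T: add [T → . L]
No further items can be added.

CLOSURE = { [C → C . L], [L → . *], [L → . T T b], [L → . c C], [L → . c], [T → . L] }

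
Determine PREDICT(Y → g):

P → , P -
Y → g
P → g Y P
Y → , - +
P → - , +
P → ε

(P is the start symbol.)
{ 'g' }

PREDICT(Y → g) = (FIRST(RHS) \ {ε}) ∪ (FOLLOW(Y) if ε ∈ FIRST(RHS), i.e. RHS ⇒* ε)
FIRST(g) = { 'g' }
ε ∉ FIRST(g), so FOLLOW(Y) is not added.
PREDICT(Y → g) = { 'g' }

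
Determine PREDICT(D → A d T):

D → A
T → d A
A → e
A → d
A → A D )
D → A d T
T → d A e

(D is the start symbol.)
{ 'd', 'e' }

PREDICT(D → A d T) = (FIRST(RHS) \ {ε}) ∪ (FOLLOW(D) if ε ∈ FIRST(RHS), i.e. RHS ⇒* ε)
FIRST(A) = { 'd', 'e' }
FIRST(A d T) = { 'd', 'e' }
ε ∉ FIRST(A d T), so FOLLOW(D) is not added.
PREDICT(D → A d T) = { 'd', 'e' }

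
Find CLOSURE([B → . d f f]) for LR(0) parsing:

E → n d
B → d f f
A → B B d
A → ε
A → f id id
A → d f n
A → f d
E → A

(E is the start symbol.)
{ [B → . d f f] }

To compute CLOSURE, for each item [A → α.Bβ] where B is a non-terminal, add [B → .γ] for all productions B → γ; repeat for the newly added items until nothing changes.

Start with: [B → . d f f]
The dot precedes the terminal d, so nothing is added.

CLOSURE = { [B → . d f f] }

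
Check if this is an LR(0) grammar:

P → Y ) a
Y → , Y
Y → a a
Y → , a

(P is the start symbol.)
A grammar is LR(0) if no state in the canonical LR(0) collection has:
  - both a shift item (dot before a terminal) and a complete item (shift-reduce conflict), or
  - two or more complete items (reduce-reduce conflict; the accept item [P' → P .] counts as a complete item here).

Augment with P' → P and build the canonical LR(0) collection (I0 = CLOSURE({[P' → . P]}), then GOTO on every symbol after a dot until no new states appear). It has 10 states:
  I0: { [P → . Y ) a], [P' → . P], [Y → . , Y], [Y → . , a], [Y → . a a] }  — shift
  I1: { [Y → , . Y], [Y → , . a], [Y → . , Y], [Y → . , a], [Y → . a a] }  — shift
  I2: { [P' → P .] }  — accept
  I3: { [P → Y . ) a] }  — shift
  I4: { [Y → a . a] }  — shift
  I5: { [Y → a a .] }  — reduce
  I6: { [P → Y ) . a] }  — shift
  I7: { [P → Y ) a .] }  — reduce
  I8: { [Y → , Y .] }  — reduce
  I9: { [Y → , a .], [Y → a . a] }  — shift, reduce

Conflict in state I9:
  Shift-reduce conflict between [Y → , a .] and [Y → a . a]
So the grammar is NOT LR(0).

Answer: No. Shift-reduce conflict between [Y → , a .] and [Y → a . a]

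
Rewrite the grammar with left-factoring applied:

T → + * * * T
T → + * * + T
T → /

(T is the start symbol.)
T → + * * T'
T' → * T
T' → + T
T → /

Left-factoring transforms A → αβ₁ | αβ₂ into A → αA' and A' → β₁ | β₂
(α is the longest common prefix among the alternatives). Repeat until
no nonterminal has two alternatives with a common prefix.

Round 1: T has alternatives sharing prefix '+ * *'. Introduce T': T → + * * T'
  Add: T' → * T
  Add: T' → + T

No remaining common prefixes — done.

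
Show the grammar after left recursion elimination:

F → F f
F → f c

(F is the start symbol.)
F is directly left-recursive. The standard transformation for
  A → A α₁ | ... | A α_m | β₁ | ... | β_n
is
  A  → β₁ A' | ... | β_n A'
  A' → α₁ A' | ... | α_m A' | ε

F → f c becomes F → f c F'
F → F f becomes F' → f F'
Add F' → ε

Resulting grammar:
F → f c F'
F' → f F'
F' → ε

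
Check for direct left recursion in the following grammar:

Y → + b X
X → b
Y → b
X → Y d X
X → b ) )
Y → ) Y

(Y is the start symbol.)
Direct left recursion occurs when N → N α for some non-terminal N (the right-hand side begins with the left-hand side itself).

Y → + b X: starts with '+'
X → b: starts with b
Y → b: starts with b
X → Y d X: starts with Y
X → b ) ): starts with b
Y → ) Y: starts with ')'

No direct left recursion found.

Answer: No direct left recursion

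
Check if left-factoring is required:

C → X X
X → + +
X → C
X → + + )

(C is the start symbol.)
Yes, X has productions with common prefix '+ +'

Left-factoring is needed when two productions for the same non-terminal
share a common prefix on the right-hand side.

Productions for X:
  X → + +
  X → C
  X → + + )

Found common prefix '+ +' in productions for X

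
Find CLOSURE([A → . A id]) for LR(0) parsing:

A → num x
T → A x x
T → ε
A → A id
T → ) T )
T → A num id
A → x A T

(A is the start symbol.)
{ [A → . A id], [A → . num x], [A → . x A T] }

To compute CLOSURE, for each item [A → α.Bβ] where B is a non-terminal, add [B → .γ] for all productions B → γ; repeat for the newly added items until nothing changes.

Start with: [A → . A id]
  [A → . A id] has the dot before A: add [A → . num x], [A → . x A T]
No further items can be added.

CLOSURE = { [A → . A id], [A → . num x], [A → . x A T] }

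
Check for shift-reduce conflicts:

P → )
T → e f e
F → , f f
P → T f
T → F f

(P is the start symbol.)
A shift-reduce conflict occurs when an LR(0) state has both:
  - a complete (reduce) item [A → α .] (dot at the end), and
  - a shift item [B → β . c γ] (dot before a terminal).

Augment with P' → P and build the canonical LR(0) collection (I0 = CLOSURE({[P' → . P]}), then GOTO on every symbol after a dot until no new states appear). It has 13 states:
  I0: { [F → . , f f], [P → . )], [P → . T f], [P' → . P], [T → . F f], [T → . e f e] }  — shift
  I1: { [P → ) .] }  — reduce
  I2: { [F → , . f f] }  — shift
  I3: { [T → F . f] }  — shift
  I4: { [P' → P .] }  — accept
  I5: { [P → T . f] }  — shift
  I6: { [T → e . f e] }  — shift
  I7: { [T → e f . e] }  — shift
  I8: { [T → e f e .] }  — reduce
  I9: { [P → T f .] }  — reduce
  I10: { [T → F f .] }  — reduce
  I11: { [F → , f . f] }  — shift
  I12: { [F → , f f .] }  — reduce

No state contains both a complete item and a shift item.

Answer: No shift-reduce conflicts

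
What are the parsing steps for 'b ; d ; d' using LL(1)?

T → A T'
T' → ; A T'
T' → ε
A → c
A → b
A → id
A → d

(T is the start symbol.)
LL(1) parsing maintains a stack (initially the start symbol over $) and the input. At each step: if the stack top is a terminal, match it against the current input token; if it is a non-terminal N, replace it with the RHS of M[N, lookahead] (the unique production whose predict set contains the lookahead).

Stack is shown with the top on the left.

Stack     Input        Action
-----------------------------
T $       b ; d ; d $  output T → A T'
A T' $    b ; d ; d $  output A → b
b T' $    b ; d ; d $  match 'b'
T' $      ; d ; d $    output T' → ; A T'
; A T' $  ; d ; d $    match ';'
A T' $    d ; d $      output A → d
d T' $    d ; d $      match 'd'
T' $      ; d $        output T' → ; A T'
; A T' $  ; d $        match ';'
A T' $    d $          output A → d
d T' $    d $          match 'd'
T' $      $            output T' → ε
$         $            accept

The string is accepted.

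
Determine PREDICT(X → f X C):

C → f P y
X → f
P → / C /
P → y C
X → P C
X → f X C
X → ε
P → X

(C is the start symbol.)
PREDICT(X → f X C) = (FIRST(RHS) \ {ε}) ∪ (FOLLOW(X) if ε ∈ FIRST(RHS), i.e. RHS ⇒* ε)
FIRST(f X C) = { 'f' }
ε ∉ FIRST(f X C), so FOLLOW(X) is not added.
PREDICT(X → f X C) = { 'f' }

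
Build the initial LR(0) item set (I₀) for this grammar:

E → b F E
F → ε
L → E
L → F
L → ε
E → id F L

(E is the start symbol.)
{ [E → . b F E], [E → . id F L], [E' → . E] }

First, augment the grammar with E' → E
I₀ = CLOSURE({ [E' → . E] }):
  [E' → . E] has the dot before E: add [E → . b F E], [E → . id F L]
No further items can be added.

I₀ = { [E → . b F E], [E → . id F L], [E' → . E] }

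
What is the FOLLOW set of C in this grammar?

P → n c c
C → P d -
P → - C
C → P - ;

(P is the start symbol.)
{ $, '-', 'd' }

In P → - C: C is at the end, add FOLLOW(P)

The FOLLOW sets referred to above (computed the same way, to a fixed point):
  FOLLOW(P) = { $, '-', 'd' }

Taking the union: FOLLOW(C) = { $, '-', 'd' }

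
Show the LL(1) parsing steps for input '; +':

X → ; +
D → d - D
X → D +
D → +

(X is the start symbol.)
LL(1) parsing maintains a stack (initially the start symbol over $) and the input. At each step: if the stack top is a terminal, match it against the current input token; if it is a non-terminal N, replace it with the RHS of M[N, lookahead] (the unique production whose predict set contains the lookahead).

Stack is shown with the top on the left.

Stack  Input  Action
--------------------
X $    ; + $  output X → ; +
; + $  ; + $  match ';'
+ $    + $    match '+'
$      $      accept

The string is accepted.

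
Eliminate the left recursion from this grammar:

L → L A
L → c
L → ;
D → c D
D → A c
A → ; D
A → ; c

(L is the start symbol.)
L is directly left-recursive. The standard transformation for
  A → A α₁ | ... | A α_m | β₁ | ... | β_n
is
  A  → β₁ A' | ... | β_n A'
  A' → α₁ A' | ... | α_m A' | ε

L → c becomes L → c L'
L → ; becomes L → ; L'
L → L A becomes L' → A L'
Add L' → ε

Productions for other non-terminals are unchanged:
  D → c D
  D → A c
  A → ; D
  A → ; c

Resulting grammar:
L → c L'
L → ; L'
L' → A L'
L' → ε
D → c D
D → A c
A → ; D
A → ; c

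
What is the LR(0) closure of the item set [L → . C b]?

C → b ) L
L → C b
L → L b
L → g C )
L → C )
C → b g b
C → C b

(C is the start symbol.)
{ [C → . C b], [C → . b ) L], [C → . b g b], [L → . C b] }

To compute CLOSURE, for each item [A → α.Bβ] where B is a non-terminal, add [B → .γ] for all productions B → γ; repeat for the newly added items until nothing changes.

Start with: [L → . C b]
  [L → . C b] has the dot before C: add [C → . b ) L], [C → . b g b], [C → . C b]
No further items can be added.

CLOSURE = { [C → . C b], [C → . b ) L], [C → . b g b], [L → . C b] }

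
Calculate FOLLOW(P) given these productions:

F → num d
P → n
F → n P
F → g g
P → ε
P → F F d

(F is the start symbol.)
{ $, 'd', 'g', 'n', 'num' }

In F → n P: P is at the end, add FOLLOW(F)

The FOLLOW sets referred to above (computed the same way, to a fixed point):
  FOLLOW(F) = { $, 'd', 'g', 'n', 'num' }

Taking the union: FOLLOW(P) = { $, 'd', 'g', 'n', 'num' }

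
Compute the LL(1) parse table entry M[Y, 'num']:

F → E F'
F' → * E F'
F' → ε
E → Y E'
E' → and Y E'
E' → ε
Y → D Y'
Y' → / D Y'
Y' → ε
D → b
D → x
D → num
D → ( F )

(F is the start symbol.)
Y → D Y'

To find M[Y, 'num'], we find productions for Y where 'num' is in the predict set (PREDICT(N → α) = (FIRST(α) \ {ε}) ∪ (FOLLOW(N) if α ⇒* ε)).

Relevant sets:
  FIRST(D) = { '(', 'b', 'num', 'x' }

Y → D Y': PREDICT = { '(', 'b', 'num', 'x' }
  'num' is in predict set, so this production goes in M[Y, 'num']

M[Y, 'num'] = Y → D Y'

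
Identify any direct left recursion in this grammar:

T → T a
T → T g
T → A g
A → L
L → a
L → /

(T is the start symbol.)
Yes, T is left-recursive

Direct left recursion occurs when N → N α for some non-terminal N (the right-hand side begins with the left-hand side itself).

T → T a: LEFT RECURSIVE (starts with T)
T → T g: LEFT RECURSIVE (starts with T)
T → A g: starts with A
A → L: starts with L
L → a: starts with a
L → /: starts with '/'

The grammar has direct left recursion on: T.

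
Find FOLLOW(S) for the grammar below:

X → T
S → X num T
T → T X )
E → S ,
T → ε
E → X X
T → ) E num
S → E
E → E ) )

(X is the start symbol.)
In E → S ,: S is followed by ',', add FIRST(',') \ {ε} = { ',' }

Taking the union: FOLLOW(S) = { ',' }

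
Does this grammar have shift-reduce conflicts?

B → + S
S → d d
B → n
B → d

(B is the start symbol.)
No shift-reduce conflicts

Augment with B' → B and build the canonical LR(0) collection (I0 = CLOSURE({[B' → . B]}), then GOTO on every symbol after a dot until no new states appear). It has 8 states:
  I0: { [B → . + S], [B → . d], [B → . n], [B' → . B] }  — shift
  I1: { [B → + . S], [S → . d d] }  — shift
  I2: { [B' → B .] }  — accept
  I3: { [B → d .] }  — reduce
  I4: { [B → n .] }  — reduce
  I5: { [B → + S .] }  — reduce
  I6: { [S → d . d] }  — shift
  I7: { [S → d d .] }  — reduce

No state contains both a complete item and a shift item.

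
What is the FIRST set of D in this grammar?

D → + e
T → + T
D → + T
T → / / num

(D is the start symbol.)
To compute FIRST(D), examine every production with D on the left-hand side, reading each right-hand side left to right until a non-nullable symbol is reached.

From D → + e:
  - '+' is a terminal: add '+' and stop
From D → + T:
  - '+' is a terminal: add '+' and stop

Collecting: FIRST(D) = { '+' }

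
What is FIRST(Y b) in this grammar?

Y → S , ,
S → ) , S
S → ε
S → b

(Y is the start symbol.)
FIRST sets of the non-terminals involved (from the grammar, by fixed-point iteration):
  FIRST(Y) = { ')', ',', 'b' }

To compute FIRST(Y b), process the symbols left to right:
Symbol Y is a non-terminal. Add FIRST(Y) \ {ε} = { ')', ',', 'b' }
Y is not nullable (ε ∉ FIRST(Y)), so stop here.
FIRST(Y b) = { ')', ',', 'b' }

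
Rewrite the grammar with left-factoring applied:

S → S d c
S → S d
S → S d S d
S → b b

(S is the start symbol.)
S → S d S'
S' → c
S' → ε
S' → S d
S → b b

Left-factoring transforms A → αβ₁ | αβ₂ into A → αA' and A' → β₁ | β₂
(α is the longest common prefix among the alternatives). Repeat until
no nonterminal has two alternatives with a common prefix.

Round 1: S has alternatives sharing prefix 'S d'. Introduce S': S → S d S'
  Add: S' → c
  Add: S' → ε
  Add: S' → S d

No remaining common prefixes — done.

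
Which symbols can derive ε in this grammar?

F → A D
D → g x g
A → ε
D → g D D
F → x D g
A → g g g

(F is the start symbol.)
A non-terminal is nullable if it can derive ε (the empty string): either it has an ε-production, or it has a production whose right-hand side consists entirely of nullable non-terminals.

ε-productions: A → ε
So A is immediately nullable.
No further non-terminal can be added: every production for the remaining non-terminals contains a terminal or a non-nullable non-terminal.
Nullable = { 'A' }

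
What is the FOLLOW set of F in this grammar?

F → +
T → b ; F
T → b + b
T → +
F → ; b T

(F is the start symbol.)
F is the start symbol, so $ ∈ FOLLOW(F).
In T → b ; F: F is at the end, add FOLLOW(T)

The FOLLOW sets referred to above (computed the same way, to a fixed point):
  FOLLOW(T) = { $ }

Taking the union: FOLLOW(F) = { $ }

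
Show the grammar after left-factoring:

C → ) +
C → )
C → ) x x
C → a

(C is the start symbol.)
Left-factoring transforms A → αβ₁ | αβ₂ into A → αA' and A' → β₁ | β₂
(α is the longest common prefix among the alternatives). Repeat until
no nonterminal has two alternatives with a common prefix.

Round 1: C has alternatives sharing prefix ')'. Introduce C': C → ) C'
  Add: C' → +
  Add: C' → ε
  Add: C' → x x

No remaining common prefixes — done.

Resulting grammar:
C → ) C'
C' → +
C' → ε
C' → x x
C → a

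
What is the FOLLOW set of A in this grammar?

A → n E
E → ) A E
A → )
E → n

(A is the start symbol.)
{ $, ')', 'n' }

A is the start symbol, so $ ∈ FOLLOW(A).
In E → ) A E: A is followed by E, add FIRST(E) \ {ε} = { ')', 'n' }

Taking the union: FOLLOW(A) = { $, ')', 'n' }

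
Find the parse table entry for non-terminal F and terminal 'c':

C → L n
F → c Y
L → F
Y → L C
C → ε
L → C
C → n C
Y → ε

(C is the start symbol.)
To find M[F, 'c'], we find productions for F where 'c' is in the predict set (PREDICT(N → α) = (FIRST(α) \ {ε}) ∪ (FOLLOW(N) if α ⇒* ε)).

F → c Y: PREDICT = { 'c' }
  'c' is in predict set, so this production goes in M[F, 'c']

M[F, 'c'] = F → c Y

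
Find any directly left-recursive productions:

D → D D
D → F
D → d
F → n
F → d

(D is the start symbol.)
Direct left recursion occurs when N → N α for some non-terminal N (the right-hand side begins with the left-hand side itself).

D → D D: LEFT RECURSIVE (starts with D)
D → F: starts with F
D → d: starts with d
F → n: starts with n
F → d: starts with d

The grammar has direct left recursion on: D.

Answer: Yes, D is left-recursive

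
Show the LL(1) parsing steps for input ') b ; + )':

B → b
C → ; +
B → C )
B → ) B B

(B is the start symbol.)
LL(1) parsing maintains a stack (initially the start symbol over $) and the input. At each step: if the stack top is a terminal, match it against the current input token; if it is a non-terminal N, replace it with the RHS of M[N, lookahead] (the unique production whose predict set contains the lookahead).

Stack is shown with the top on the left.

Stack    Input        Action
----------------------------
B $      ) b ; + ) $  output B → ) B B
) B B $  ) b ; + ) $  match ')'
B B $    b ; + ) $    output B → b
b B $    b ; + ) $    match 'b'
B $      ; + ) $      output B → C )
C ) $    ; + ) $      output C → ; +
; + ) $  ; + ) $      match ';'
+ ) $    + ) $        match '+'
) $      ) $          match ')'
$        $            accept

The string is accepted.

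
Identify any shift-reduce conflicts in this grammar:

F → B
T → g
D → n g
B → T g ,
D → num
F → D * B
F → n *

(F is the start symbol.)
No shift-reduce conflicts

Augment with F' → F and build the canonical LR(0) collection (I0 = CLOSURE({[F' → . F]}), then GOTO on every symbol after a dot until no new states appear). It has 14 states:
  I0: { [B → . T g ,], [D → . n g], [D → . num], [F → . B], [F → . D * B], [F → . n *], [F' → . F], [T → . g] }  — shift
  I1: { [F → B .] }  — reduce
  I2: { [F → D . * B] }  — shift
  I3: { [F' → F .] }  — accept
  I4: { [B → T . g ,] }  — shift
  I5: { [T → g .] }  — reduce
  I6: { [D → n . g], [F → n . *] }  — shift
  I7: { [D → num .] }  — reduce
  I8: { [F → n * .] }  — reduce
  I9: { [D → n g .] }  — reduce
  I10: { [B → T g . ,] }  — shift
  I11: { [B → T g , .] }  — reduce
  I12: { [B → . T g ,], [F → D * . B], [T → . g] }  — shift
  I13: { [F → D * B .] }  — reduce

No state contains both a complete item and a shift item.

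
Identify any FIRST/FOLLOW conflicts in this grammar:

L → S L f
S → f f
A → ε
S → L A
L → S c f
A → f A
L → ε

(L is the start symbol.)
Nullable non-terminals: A, L, S.
FIRST sets used below: FIRST(S) = { 'c', 'f', ε }, FIRST(L) = { 'c', 'f', ε }, FIRST(A) = { 'f', ε }

A: nullable alternative(s) A → ε; FOLLOW(A) = { 'c', 'f' }
  A → ε: FIRST \ {ε} = { } — this is the only nullable alternative, skip
  A → f A: FIRST \ {ε} = { 'f' } — overlaps FOLLOW(A) on { 'f' }: CONFLICT

L: nullable alternative(s) L → ε; FOLLOW(L) = { $, 'c', 'f' }
  L → S L f: FIRST \ {ε} = { 'c', 'f' } — overlaps FOLLOW(L) on { 'c', 'f' }: CONFLICT
  L → S c f: FIRST \ {ε} = { 'c', 'f' } — overlaps FOLLOW(L) on { 'c', 'f' }: CONFLICT
  L → ε: FIRST \ {ε} = { } — this is the only nullable alternative, skip

S: nullable alternative(s) S → L A; FOLLOW(S) = { 'c', 'f' }
  S → f f: FIRST \ {ε} = { 'f' } — overlaps FOLLOW(S) on { 'f' }: CONFLICT
  S → L A: FIRST \ {ε} = { 'c', 'f' } — this is the only nullable alternative, skip

So the grammar has 4 FIRST/FOLLOW conflicts (marked CONFLICT above).

Answer: Yes. L → S L f with FOLLOW(L) on { 'c', 'f' }; L → S c f with FOLLOW(L) on { 'c', 'f' }; S → f f with FOLLOW(S) on { 'f' }; A → f A with FOLLOW(A) on { 'f' }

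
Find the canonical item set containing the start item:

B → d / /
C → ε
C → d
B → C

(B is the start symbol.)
First, augment the grammar with B' → B
I₀ = CLOSURE({ [B' → . B] }):
  [B' → . B] has the dot before B: add [B → . d / /], [B → . C]
  [B → . C] has the dot before C: add [C → .], [C → . d]
No further items can be added.

I₀ = { [B → . C], [B → . d / /], [B' → . B], [C → . d], [C → .] }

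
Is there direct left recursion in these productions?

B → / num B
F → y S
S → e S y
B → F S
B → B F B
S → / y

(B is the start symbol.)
B → / num B: starts with '/'
F → y S: starts with y
S → e S y: starts with e
B → F S: starts with F
B → B F B: LEFT RECURSIVE (starts with B)
S → / y: starts with '/'

The grammar has direct left recursion on: B.

Answer: Yes, B is left-recursive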